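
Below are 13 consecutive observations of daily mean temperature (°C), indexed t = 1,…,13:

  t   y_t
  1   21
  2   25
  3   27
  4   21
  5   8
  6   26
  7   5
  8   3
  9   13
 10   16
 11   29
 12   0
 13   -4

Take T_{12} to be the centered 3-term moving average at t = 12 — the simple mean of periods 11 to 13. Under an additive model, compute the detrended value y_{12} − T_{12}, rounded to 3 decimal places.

Trend T_12 = (29 + 0 + (-4)) / 3 = 25/3 = 8.33333
Detrended value: 0 − 8.33333 = -8.333

-8.333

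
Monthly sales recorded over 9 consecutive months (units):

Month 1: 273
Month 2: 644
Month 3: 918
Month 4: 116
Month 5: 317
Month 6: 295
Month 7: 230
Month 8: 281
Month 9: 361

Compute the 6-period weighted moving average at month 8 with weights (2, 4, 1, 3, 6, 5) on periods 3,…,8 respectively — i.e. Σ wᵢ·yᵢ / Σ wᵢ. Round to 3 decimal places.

Weighted sum: 2·918 + 4·116 + 1·317 + 3·295 + 6·230 + 5·281 = 1836 + 464 + 317 + 885 + 1380 + 1405 = 6287
Weight total: 2 + 4 + 1 + 3 + 6 + 5 = 21
WMA = 6287 / 21 = 299.381

299.381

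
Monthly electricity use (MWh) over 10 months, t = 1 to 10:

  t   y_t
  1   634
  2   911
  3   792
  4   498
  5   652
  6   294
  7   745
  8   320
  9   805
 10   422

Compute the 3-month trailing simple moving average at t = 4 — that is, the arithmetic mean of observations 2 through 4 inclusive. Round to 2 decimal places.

733.67

Sum of periods 2–4: 911 + 792 + 498 = 2201
Divide by 3: 2201 / 3 = 733.67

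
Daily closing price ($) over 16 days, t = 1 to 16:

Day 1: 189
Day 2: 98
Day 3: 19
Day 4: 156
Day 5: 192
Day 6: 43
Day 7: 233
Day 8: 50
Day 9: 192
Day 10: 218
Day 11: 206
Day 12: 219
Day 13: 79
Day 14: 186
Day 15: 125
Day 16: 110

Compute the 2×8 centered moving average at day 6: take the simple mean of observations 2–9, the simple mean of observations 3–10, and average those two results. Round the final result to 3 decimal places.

Sum over 2–9: 98 + 19 + 156 + 192 + 43 + 233 + 50 + 192 = 983
Sum over 3–10: 19 + 156 + 192 + 43 + 233 + 50 + 192 + 218 = 1103
CMA at t=6 = (983 + 1103) / (2·8) = 2086 / 16 = 130.375

130.375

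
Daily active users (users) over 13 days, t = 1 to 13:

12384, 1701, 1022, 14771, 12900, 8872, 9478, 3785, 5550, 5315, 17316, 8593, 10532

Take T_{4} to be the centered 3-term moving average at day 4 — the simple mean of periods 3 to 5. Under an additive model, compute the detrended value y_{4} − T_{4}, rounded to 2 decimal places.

5206.67

Trend T_4 = (1022 + 14771 + 12900) / 3 = 28693/3 = 9564.3333
Detrended value: 14771 − 9564.3333 = 5206.67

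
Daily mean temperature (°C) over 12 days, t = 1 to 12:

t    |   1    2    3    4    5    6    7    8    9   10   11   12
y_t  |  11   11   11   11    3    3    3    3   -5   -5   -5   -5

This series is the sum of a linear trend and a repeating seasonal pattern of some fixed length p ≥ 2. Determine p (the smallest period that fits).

First differences y_{t+1} − y_t: 0, 0, 0, -8, 0, 0, 0, -8, 0, 0, …
The difference pattern repeats every 4 terms and not for any smaller step, so p = 4.

4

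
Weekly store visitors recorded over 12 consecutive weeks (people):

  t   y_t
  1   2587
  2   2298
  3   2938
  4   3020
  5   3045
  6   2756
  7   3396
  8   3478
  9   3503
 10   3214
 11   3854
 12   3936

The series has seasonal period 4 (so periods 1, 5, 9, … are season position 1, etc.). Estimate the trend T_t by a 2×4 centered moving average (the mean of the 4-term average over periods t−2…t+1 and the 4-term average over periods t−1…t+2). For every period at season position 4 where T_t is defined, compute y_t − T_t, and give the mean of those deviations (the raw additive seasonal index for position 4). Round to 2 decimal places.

137.50

Season position 4 occurs at t = 4, 8 (where T_t is defined).
t=4: T_4 = 2882.5000; y_4 − T_4 = 3020 − 2882.5000 = 137.5000
t=8: T_8 = 3340.5000; y_8 − T_8 = 3478 − 3340.5000 = 137.5000
Mean deviation: (137.5000 + 137.5000) / 2 = 137.50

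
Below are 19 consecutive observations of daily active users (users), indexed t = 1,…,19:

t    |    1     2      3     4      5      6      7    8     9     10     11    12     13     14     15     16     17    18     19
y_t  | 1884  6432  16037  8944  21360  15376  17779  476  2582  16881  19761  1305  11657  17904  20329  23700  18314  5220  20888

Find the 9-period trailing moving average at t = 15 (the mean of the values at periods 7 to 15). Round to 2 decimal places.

Sum of periods 7–15: 17779 + 476 + 2582 + 16881 + 19761 + 1305 + 11657 + 17904 + 20329 = 108674
Divide by 9: 108674 / 9 = 12074.89

12074.89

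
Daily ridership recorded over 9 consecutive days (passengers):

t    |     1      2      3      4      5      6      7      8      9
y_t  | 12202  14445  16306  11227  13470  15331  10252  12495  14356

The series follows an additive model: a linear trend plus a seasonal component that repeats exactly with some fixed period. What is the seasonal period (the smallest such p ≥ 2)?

First differences y_{t+1} − y_t: 2243, 1861, -5079, 2243, 1861, -5079, 2243, 1861, …
The difference pattern repeats every 3 terms and not for any smaller step, so p = 3.

3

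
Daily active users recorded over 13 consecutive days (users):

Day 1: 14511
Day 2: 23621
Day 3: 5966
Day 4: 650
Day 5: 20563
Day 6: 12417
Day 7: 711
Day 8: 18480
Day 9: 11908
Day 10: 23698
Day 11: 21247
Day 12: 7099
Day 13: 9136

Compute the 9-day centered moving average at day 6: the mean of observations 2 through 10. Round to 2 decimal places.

Sum of periods 2–10: 23621 + 5966 + 650 + 20563 + 12417 + 711 + 18480 + 11908 + 23698 = 118014
Divide by 9: 118014 / 9 = 13112.67

13112.67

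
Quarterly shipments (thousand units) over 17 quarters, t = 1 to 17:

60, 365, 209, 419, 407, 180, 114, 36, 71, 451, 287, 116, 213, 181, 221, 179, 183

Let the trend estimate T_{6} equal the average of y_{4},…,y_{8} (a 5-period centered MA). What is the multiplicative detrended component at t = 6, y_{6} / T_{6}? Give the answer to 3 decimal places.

0.779

Trend T_6 = (419 + 407 + 180 + 114 + 36) / 5 = 1156/5 = 231.20000
Ratio to trend: 180 / 231.20000 = 0.779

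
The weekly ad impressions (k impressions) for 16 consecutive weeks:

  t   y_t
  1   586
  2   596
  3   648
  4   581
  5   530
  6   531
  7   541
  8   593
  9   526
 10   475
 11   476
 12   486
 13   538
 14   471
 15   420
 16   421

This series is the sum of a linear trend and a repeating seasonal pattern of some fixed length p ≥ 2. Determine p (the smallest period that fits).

First differences y_{t+1} − y_t: 10, 52, -67, -51, 1, 10, 52, -67, -51, 1, 10, 52, …
The difference pattern repeats every 5 terms and not for any smaller step, so p = 5.

5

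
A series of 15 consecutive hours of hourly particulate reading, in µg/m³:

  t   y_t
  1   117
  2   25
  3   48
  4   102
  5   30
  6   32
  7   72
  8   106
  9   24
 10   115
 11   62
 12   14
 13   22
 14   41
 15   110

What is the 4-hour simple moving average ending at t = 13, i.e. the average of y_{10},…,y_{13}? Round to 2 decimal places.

53.25

Sum of periods 10–13: 115 + 62 + 14 + 22 = 213
Divide by 4: 213 / 4 = 53.25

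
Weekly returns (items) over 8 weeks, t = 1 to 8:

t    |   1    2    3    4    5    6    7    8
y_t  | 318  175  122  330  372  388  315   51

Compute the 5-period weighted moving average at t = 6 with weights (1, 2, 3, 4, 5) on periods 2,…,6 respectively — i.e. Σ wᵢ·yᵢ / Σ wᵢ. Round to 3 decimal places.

Weighted sum: 1·175 + 2·122 + 3·330 + 4·372 + 5·388 = 175 + 244 + 990 + 1488 + 1940 = 4837
Weight total: 1 + 2 + 3 + 4 + 5 = 15
WMA = 4837 / 15 = 322.467

322.467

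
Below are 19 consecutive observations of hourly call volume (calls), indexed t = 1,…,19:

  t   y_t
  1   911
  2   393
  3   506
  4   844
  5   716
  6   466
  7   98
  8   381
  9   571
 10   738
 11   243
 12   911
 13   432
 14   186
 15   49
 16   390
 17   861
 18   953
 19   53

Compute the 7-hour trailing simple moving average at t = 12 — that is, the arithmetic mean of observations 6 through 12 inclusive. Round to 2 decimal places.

Sum of periods 6–12: 466 + 98 + 381 + 571 + 738 + 243 + 911 = 3408
Divide by 7: 3408 / 7 = 486.86

486.86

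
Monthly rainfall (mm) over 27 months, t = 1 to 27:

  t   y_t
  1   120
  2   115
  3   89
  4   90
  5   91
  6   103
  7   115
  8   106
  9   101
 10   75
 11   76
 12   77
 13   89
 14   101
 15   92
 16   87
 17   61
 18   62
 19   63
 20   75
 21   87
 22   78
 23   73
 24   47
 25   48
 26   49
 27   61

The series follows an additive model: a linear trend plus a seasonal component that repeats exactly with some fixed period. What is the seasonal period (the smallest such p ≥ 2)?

7

First differences y_{t+1} − y_t: -5, -26, 1, 1, 12, 12, -9, -5, -26, 1, 1, 12, 12, -9, -5, -26, …
The difference pattern repeats every 7 terms and not for any smaller step, so p = 7.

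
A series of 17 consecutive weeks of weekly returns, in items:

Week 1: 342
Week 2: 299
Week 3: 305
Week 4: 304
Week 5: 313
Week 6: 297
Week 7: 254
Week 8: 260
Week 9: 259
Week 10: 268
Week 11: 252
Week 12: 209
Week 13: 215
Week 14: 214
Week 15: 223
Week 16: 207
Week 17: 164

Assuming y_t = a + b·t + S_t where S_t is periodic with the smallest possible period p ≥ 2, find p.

First differences y_{t+1} − y_t: -43, 6, -1, 9, -16, -43, 6, -1, 9, -16, -43, 6, …
The difference pattern repeats every 5 terms and not for any smaller step, so p = 5.

5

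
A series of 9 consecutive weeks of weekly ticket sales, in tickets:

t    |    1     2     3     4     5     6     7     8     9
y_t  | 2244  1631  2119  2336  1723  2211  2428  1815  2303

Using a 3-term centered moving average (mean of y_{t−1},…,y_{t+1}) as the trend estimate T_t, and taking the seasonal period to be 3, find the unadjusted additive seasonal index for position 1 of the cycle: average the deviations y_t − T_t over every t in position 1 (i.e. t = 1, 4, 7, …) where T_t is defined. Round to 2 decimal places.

276.67

Season position 1 occurs at t = 4, 7 (where T_t is defined).
t=4: T_4 = 2059.3333; y_4 − T_4 = 2336 − 2059.3333 = 276.6667
t=7: T_7 = 2151.3333; y_7 − T_7 = 2428 − 2151.3333 = 276.6667
Mean deviation: (276.6667 + 276.6667) / 2 = 276.67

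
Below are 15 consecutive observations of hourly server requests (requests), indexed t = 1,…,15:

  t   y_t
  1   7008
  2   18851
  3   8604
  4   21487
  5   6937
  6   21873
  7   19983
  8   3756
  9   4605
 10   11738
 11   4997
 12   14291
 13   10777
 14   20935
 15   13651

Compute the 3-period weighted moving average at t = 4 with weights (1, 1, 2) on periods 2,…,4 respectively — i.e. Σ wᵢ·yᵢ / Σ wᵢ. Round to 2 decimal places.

17607.25

Weighted sum: 1·18851 + 1·8604 + 2·21487 = 18851 + 8604 + 42974 = 70429
Weight total: 1 + 1 + 2 = 4
WMA = 70429 / 4 = 17607.25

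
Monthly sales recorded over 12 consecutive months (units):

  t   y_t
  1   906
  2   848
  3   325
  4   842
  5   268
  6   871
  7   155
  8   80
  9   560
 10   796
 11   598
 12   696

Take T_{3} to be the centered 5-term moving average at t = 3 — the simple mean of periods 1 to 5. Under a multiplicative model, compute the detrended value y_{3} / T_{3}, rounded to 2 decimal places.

0.51

Trend T_3 = (906 + 848 + 325 + 842 + 268) / 5 = 3189/5 = 637.8000
Ratio to trend: 325 / 637.8000 = 0.51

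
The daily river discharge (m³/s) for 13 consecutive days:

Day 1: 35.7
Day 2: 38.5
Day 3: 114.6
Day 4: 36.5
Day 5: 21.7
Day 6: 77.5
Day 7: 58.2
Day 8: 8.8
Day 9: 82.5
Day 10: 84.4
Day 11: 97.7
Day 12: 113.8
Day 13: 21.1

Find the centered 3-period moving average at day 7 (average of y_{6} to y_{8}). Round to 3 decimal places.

48.167

Sum of periods 6–8: 77.5 + 58.2 + 8.8 = 144.5
Divide by 3: 144.5 / 3 = 48.167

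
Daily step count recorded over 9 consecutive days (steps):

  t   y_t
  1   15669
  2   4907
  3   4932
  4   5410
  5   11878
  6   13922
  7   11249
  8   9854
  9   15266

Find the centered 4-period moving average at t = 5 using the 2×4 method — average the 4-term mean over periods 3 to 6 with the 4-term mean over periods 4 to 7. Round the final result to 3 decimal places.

9825.125

Sum over 3–6: 4932 + 5410 + 11878 + 13922 = 36142
Sum over 4–7: 5410 + 11878 + 13922 + 11249 = 42459
CMA at t=5 = (36142 + 42459) / (2·4) = 78601 / 8 = 9825.125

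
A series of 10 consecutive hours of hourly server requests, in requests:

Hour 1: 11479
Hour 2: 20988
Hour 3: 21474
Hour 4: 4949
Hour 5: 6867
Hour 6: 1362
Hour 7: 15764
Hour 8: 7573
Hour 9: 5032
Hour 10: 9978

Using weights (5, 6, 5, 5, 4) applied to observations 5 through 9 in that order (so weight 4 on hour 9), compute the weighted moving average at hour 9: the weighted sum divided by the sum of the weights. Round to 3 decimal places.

Weighted sum: 5·6867 + 6·1362 + 5·15764 + 5·7573 + 4·5032 = 34335 + 8172 + 78820 + 37865 + 20128 = 179320
Weight total: 5 + 6 + 5 + 5 + 4 = 25
WMA = 179320 / 25 = 7172.800

7172.800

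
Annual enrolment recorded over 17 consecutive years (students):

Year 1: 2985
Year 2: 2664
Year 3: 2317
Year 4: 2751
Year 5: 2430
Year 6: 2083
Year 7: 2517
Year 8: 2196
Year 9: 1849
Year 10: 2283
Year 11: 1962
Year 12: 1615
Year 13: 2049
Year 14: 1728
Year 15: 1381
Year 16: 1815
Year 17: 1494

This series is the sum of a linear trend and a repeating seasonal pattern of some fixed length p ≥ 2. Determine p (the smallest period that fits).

First differences y_{t+1} − y_t: -321, -347, 434, -321, -347, 434, -321, -347, …
The difference pattern repeats every 3 terms and not for any smaller step, so p = 3.

3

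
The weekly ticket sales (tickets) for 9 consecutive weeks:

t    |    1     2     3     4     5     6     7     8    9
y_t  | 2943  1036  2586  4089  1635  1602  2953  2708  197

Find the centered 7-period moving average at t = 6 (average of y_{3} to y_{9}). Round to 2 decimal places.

2252.86

Sum of periods 3–9: 2586 + 4089 + 1635 + 1602 + 2953 + 2708 + 197 = 15770
Divide by 7: 15770 / 7 = 2252.86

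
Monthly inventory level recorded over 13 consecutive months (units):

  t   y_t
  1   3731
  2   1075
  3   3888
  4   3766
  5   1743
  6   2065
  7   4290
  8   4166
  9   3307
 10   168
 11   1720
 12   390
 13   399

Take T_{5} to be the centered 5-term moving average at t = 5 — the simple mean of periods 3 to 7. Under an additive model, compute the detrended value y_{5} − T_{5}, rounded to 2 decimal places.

Trend T_5 = (3888 + 3766 + 1743 + 2065 + 4290) / 5 = 15752/5 = 3150.4000
Detrended value: 1743 − 3150.4000 = -1407.40

-1407.40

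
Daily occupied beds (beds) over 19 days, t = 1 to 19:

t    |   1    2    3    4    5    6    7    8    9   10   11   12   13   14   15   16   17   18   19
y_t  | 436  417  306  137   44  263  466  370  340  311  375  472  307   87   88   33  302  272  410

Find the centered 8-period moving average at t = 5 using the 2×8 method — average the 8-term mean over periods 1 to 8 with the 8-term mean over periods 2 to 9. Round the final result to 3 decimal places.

298.875

Sum over 1–8: 436 + 417 + 306 + 137 + 44 + 263 + 466 + 370 = 2439
Sum over 2–9: 417 + 306 + 137 + 44 + 263 + 466 + 370 + 340 = 2343
CMA at t=5 = (2439 + 2343) / (2·8) = 4782 / 16 = 298.875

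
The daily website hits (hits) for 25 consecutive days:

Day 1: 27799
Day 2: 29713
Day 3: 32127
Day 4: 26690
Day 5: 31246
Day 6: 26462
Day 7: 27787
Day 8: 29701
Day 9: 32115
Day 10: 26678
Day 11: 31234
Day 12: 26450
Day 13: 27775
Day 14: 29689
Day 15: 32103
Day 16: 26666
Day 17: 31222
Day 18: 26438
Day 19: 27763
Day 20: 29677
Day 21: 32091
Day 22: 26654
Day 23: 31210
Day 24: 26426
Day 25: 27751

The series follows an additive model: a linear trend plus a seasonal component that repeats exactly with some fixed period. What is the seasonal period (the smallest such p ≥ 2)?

First differences y_{t+1} − y_t: 1914, 2414, -5437, 4556, -4784, 1325, 1914, 2414, -5437, 4556, -4784, 1325, 1914, 2414, …
The difference pattern repeats every 6 terms and not for any smaller step, so p = 6.

6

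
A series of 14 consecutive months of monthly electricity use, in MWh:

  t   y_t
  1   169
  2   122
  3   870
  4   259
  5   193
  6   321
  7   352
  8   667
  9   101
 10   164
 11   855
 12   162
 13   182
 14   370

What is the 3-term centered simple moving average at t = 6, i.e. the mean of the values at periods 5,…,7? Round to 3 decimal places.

Sum of periods 5–7: 193 + 321 + 352 = 866
Divide by 3: 866 / 3 = 288.667

288.667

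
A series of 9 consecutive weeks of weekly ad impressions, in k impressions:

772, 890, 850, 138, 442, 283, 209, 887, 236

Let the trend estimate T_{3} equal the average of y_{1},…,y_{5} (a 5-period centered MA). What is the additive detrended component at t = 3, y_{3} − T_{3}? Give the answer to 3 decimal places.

231.600

Trend T_3 = (772 + 890 + 850 + 138 + 442) / 5 = 3092/5 = 618.40000
Detrended value: 850 − 618.40000 = 231.600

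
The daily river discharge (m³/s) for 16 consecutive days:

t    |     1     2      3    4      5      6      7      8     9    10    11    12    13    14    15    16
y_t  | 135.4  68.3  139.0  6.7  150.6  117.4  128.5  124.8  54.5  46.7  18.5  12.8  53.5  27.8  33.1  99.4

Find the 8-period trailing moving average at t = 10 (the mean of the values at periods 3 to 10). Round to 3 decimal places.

Sum of periods 3–10: 139.0 + 6.7 + 150.6 + 117.4 + 128.5 + 124.8 + 54.5 + 46.7 = 768.2
Divide by 8: 768.2 / 8 = 96.025

96.025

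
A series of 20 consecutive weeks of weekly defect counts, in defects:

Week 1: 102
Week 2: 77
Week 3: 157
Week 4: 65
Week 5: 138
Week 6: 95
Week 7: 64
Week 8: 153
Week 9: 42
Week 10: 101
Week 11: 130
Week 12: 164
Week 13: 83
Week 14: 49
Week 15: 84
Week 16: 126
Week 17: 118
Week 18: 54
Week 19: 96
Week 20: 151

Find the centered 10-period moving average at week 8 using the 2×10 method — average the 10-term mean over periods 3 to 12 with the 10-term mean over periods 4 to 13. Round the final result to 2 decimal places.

107.20

Sum over 3–12: 157 + 65 + 138 + 95 + 64 + 153 + 42 + 101 + 130 + 164 = 1109
Sum over 4–13: 65 + 138 + 95 + 64 + 153 + 42 + 101 + 130 + 164 + 83 = 1035
CMA at t=8 = (1109 + 1035) / (2·10) = 2144 / 20 = 107.20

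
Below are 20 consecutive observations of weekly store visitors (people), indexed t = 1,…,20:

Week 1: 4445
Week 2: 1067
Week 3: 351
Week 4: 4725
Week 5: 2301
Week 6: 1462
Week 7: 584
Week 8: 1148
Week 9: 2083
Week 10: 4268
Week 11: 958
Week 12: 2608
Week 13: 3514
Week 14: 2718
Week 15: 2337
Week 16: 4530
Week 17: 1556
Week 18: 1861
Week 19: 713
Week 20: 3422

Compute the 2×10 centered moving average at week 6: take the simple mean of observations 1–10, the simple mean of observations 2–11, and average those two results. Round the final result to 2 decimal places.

2069.05

Sum over 1–10: 4445 + 1067 + 351 + 4725 + 2301 + 1462 + 584 + 1148 + 2083 + 4268 = 22434
Sum over 2–11: 1067 + 351 + 4725 + 2301 + 1462 + 584 + 1148 + 2083 + 4268 + 958 = 18947
CMA at t=6 = (22434 + 18947) / (2·10) = 41381 / 20 = 2069.05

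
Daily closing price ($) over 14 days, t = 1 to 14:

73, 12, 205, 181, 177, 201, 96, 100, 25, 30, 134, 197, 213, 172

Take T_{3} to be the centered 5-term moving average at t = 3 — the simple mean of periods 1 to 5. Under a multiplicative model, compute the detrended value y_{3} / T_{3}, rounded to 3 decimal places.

1.582

Trend T_3 = (73 + 12 + 205 + 181 + 177) / 5 = 648/5 = 129.60000
Ratio to trend: 205 / 129.60000 = 1.582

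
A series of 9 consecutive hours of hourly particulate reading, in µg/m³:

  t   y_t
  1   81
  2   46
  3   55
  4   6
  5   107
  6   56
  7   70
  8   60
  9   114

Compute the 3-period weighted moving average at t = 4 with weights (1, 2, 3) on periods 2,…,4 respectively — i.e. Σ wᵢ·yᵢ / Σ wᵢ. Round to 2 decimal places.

29.00

Weighted sum: 1·46 + 2·55 + 3·6 = 46 + 110 + 18 = 174
Weight total: 1 + 2 + 3 = 6
WMA = 174 / 6 = 29.00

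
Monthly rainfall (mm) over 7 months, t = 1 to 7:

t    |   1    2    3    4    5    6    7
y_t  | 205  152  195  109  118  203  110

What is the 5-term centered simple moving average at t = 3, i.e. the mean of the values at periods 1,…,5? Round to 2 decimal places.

155.80

Sum of periods 1–5: 205 + 152 + 195 + 109 + 118 = 779
Divide by 5: 779 / 5 = 155.80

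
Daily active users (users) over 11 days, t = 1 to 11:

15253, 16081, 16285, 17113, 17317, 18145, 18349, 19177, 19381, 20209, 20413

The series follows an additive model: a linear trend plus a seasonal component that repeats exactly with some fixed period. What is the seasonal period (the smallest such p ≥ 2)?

2

First differences y_{t+1} − y_t: 828, 204, 828, 204, 828, 204, …
The difference pattern repeats every 2 terms and not for any smaller step, so p = 2.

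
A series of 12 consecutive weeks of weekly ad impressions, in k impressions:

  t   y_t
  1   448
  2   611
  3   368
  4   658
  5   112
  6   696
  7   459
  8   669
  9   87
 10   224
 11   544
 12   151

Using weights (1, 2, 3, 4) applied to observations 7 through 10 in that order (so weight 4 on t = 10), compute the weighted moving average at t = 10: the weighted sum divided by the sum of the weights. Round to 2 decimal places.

Weighted sum: 1·459 + 2·669 + 3·87 + 4·224 = 459 + 1338 + 261 + 896 = 2954
Weight total: 1 + 2 + 3 + 4 = 10
WMA = 2954 / 10 = 295.40

295.40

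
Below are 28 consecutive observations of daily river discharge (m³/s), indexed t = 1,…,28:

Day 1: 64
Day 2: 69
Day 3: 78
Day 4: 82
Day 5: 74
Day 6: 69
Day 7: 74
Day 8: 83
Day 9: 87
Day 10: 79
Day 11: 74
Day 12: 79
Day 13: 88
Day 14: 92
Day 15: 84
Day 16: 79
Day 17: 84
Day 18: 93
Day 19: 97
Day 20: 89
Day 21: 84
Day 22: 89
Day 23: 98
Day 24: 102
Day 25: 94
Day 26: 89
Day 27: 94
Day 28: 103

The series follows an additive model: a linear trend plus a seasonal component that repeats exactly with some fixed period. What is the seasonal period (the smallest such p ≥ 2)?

First differences y_{t+1} − y_t: 5, 9, 4, -8, -5, 5, 9, 4, -8, -5, 5, 9, …
The difference pattern repeats every 5 terms and not for any smaller step, so p = 5.

5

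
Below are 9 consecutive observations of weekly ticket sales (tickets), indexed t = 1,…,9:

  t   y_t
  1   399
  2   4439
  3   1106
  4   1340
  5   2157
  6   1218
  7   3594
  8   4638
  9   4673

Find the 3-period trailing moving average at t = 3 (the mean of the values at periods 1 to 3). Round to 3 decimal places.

Sum of periods 1–3: 399 + 4439 + 1106 = 5944
Divide by 3: 5944 / 3 = 1981.333

1981.333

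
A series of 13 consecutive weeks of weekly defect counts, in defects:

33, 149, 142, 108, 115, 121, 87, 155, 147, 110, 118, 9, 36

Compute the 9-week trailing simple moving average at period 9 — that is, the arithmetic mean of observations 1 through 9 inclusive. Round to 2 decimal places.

117.44

Sum of periods 1–9: 33 + 149 + 142 + 108 + 115 + 121 + 87 + 155 + 147 = 1057
Divide by 9: 1057 / 9 = 117.44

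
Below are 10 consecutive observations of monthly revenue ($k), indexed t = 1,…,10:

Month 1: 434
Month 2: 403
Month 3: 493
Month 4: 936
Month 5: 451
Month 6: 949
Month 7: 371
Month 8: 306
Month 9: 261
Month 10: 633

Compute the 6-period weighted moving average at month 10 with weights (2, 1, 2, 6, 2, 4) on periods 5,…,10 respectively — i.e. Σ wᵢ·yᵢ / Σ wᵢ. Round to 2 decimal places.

440.18

Weighted sum: 2·451 + 1·949 + 2·371 + 6·306 + 2·261 + 4·633 = 902 + 949 + 742 + 1836 + 522 + 2532 = 7483
Weight total: 2 + 1 + 2 + 6 + 2 + 4 = 17
WMA = 7483 / 17 = 440.18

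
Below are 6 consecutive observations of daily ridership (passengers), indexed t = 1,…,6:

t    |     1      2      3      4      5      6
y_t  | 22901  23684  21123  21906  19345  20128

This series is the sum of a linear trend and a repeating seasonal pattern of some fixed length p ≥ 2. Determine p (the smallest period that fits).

2

First differences y_{t+1} − y_t: 783, -2561, 783, -2561, 783, …
The difference pattern repeats every 2 terms and not for any smaller step, so p = 2.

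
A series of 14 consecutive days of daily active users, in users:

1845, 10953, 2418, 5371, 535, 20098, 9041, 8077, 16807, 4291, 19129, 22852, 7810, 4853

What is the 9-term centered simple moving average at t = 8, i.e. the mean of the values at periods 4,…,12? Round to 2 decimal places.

11800.11

Sum of periods 4–12: 5371 + 535 + 20098 + 9041 + 8077 + 16807 + 4291 + 19129 + 22852 = 106201
Divide by 9: 106201 / 9 = 11800.11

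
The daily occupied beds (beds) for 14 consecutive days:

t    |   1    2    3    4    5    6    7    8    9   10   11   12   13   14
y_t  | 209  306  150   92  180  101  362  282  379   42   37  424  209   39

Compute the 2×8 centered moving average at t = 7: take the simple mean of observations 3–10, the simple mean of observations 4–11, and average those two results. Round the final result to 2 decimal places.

Sum over 3–10: 150 + 92 + 180 + 101 + 362 + 282 + 379 + 42 = 1588
Sum over 4–11: 92 + 180 + 101 + 362 + 282 + 379 + 42 + 37 = 1475
CMA at t=7 = (1588 + 1475) / (2·8) = 3063 / 16 = 191.44

191.44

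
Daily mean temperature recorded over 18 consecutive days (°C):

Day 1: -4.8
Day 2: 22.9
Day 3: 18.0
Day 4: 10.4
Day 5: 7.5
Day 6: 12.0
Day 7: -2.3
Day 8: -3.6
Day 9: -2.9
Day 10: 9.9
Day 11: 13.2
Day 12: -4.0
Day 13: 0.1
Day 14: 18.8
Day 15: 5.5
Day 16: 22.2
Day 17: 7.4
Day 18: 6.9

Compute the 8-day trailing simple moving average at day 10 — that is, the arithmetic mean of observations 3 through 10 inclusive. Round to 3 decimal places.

6.125

Sum of periods 3–10: 18.0 + 10.4 + 7.5 + 12.0 + (-2.3) + (-3.6) + (-2.9) + 9.9 = 49.0
Divide by 8: 49.0 / 8 = 6.125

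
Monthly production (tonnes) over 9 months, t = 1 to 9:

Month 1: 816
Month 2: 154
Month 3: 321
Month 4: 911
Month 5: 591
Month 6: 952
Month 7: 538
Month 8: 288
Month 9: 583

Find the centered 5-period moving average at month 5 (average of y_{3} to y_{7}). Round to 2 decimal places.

Sum of periods 3–7: 321 + 911 + 591 + 952 + 538 = 3313
Divide by 5: 3313 / 5 = 662.60

662.60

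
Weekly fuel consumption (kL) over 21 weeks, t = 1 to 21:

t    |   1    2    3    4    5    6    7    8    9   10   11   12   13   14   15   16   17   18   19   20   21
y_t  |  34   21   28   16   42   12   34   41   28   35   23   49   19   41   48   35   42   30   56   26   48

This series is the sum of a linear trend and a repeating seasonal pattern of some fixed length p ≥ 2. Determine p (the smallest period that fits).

First differences y_{t+1} − y_t: -13, 7, -12, 26, -30, 22, 7, -13, 7, -12, 26, -30, 22, 7, -13, 7, …
The difference pattern repeats every 7 terms and not for any smaller step, so p = 7.

7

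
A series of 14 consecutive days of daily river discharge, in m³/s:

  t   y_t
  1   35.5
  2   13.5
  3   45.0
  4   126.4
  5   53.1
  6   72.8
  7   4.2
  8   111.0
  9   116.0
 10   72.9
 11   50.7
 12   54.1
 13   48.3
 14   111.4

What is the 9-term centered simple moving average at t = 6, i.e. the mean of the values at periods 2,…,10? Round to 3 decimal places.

68.322

Sum of periods 2–10: 13.5 + 45.0 + 126.4 + 53.1 + 72.8 + 4.2 + 111.0 + 116.0 + 72.9 = 614.9
Divide by 9: 614.9 / 9 = 68.322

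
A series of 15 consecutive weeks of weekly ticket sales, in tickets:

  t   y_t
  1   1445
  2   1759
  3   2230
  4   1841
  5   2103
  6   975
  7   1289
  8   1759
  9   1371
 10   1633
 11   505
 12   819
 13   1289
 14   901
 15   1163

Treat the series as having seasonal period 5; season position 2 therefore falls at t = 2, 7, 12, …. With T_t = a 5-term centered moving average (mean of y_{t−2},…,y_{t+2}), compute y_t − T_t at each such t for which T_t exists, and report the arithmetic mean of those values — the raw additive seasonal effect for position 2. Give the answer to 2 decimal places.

-210.40

Season position 2 occurs at t = 7, 12 (where T_t is defined).
t=7: T_7 = 1499.4000; y_7 − T_7 = 1289 − 1499.4000 = -210.4000
t=12: T_12 = 1029.4000; y_12 − T_12 = 819 − 1029.4000 = -210.4000
Mean deviation: (-210.4000 + -210.4000) / 2 = -210.40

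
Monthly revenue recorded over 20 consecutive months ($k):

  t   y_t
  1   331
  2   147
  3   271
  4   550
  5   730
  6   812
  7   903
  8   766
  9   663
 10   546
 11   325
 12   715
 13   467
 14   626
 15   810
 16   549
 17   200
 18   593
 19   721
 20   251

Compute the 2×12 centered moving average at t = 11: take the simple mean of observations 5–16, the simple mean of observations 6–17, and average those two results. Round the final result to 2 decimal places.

637.25

Sum over 5–16: 730 + 812 + 903 + 766 + 663 + 546 + 325 + 715 + 467 + 626 + 810 + 549 = 7912
Sum over 6–17: 812 + 903 + 766 + 663 + 546 + 325 + 715 + 467 + 626 + 810 + 549 + 200 = 7382
CMA at t=11 = (7912 + 7382) / (2·12) = 15294 / 24 = 637.25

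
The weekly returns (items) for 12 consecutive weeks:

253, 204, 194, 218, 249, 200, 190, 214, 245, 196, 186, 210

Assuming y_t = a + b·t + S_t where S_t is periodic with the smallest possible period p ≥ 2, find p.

4

First differences y_{t+1} − y_t: -49, -10, 24, 31, -49, -10, 24, 31, -49, -10, …
The difference pattern repeats every 4 terms and not for any smaller step, so p = 4.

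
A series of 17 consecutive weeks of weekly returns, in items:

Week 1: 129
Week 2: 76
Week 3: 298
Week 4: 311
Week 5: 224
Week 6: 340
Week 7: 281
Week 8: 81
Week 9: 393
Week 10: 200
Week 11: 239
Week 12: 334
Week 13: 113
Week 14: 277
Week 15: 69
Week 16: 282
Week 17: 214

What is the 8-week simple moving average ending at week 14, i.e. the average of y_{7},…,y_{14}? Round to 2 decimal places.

239.75

Sum of periods 7–14: 281 + 81 + 393 + 200 + 239 + 334 + 113 + 277 = 1918
Divide by 8: 1918 / 8 = 239.75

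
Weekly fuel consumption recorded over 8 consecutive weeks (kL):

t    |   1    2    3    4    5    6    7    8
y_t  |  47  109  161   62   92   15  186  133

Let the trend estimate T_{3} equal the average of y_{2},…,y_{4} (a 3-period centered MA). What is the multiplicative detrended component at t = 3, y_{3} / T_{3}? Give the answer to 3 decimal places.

Trend T_3 = (109 + 161 + 62) / 3 = 332/3 = 110.66667
Ratio to trend: 161 / 110.66667 = 1.455

1.455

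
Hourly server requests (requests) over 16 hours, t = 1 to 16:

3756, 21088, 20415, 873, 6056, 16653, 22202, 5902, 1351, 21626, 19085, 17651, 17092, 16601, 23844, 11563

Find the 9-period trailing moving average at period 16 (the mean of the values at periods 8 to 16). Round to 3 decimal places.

14968.333

Sum of periods 8–16: 5902 + 1351 + 21626 + 19085 + 17651 + 17092 + 16601 + 23844 + 11563 = 134715
Divide by 9: 134715 / 9 = 14968.333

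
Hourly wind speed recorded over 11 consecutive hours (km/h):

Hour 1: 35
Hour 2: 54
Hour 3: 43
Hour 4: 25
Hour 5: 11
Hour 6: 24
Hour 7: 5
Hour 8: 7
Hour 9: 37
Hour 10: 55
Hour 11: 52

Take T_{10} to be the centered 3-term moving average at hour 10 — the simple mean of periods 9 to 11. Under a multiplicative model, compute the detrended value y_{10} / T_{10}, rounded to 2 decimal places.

Trend T_10 = (37 + 55 + 52) / 3 = 144/3 = 48.0000
Ratio to trend: 55 / 48.0000 = 1.15

1.15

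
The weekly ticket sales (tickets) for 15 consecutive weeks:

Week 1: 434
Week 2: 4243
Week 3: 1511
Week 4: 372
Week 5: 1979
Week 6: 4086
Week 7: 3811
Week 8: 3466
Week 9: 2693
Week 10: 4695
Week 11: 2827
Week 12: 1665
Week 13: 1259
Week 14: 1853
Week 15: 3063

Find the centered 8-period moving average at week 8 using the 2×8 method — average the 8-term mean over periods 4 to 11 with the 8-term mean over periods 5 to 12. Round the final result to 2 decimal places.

Sum over 4–11: 372 + 1979 + 4086 + 3811 + 3466 + 2693 + 4695 + 2827 = 23929
Sum over 5–12: 1979 + 4086 + 3811 + 3466 + 2693 + 4695 + 2827 + 1665 = 25222
CMA at t=8 = (23929 + 25222) / (2·8) = 49151 / 16 = 3071.94

3071.94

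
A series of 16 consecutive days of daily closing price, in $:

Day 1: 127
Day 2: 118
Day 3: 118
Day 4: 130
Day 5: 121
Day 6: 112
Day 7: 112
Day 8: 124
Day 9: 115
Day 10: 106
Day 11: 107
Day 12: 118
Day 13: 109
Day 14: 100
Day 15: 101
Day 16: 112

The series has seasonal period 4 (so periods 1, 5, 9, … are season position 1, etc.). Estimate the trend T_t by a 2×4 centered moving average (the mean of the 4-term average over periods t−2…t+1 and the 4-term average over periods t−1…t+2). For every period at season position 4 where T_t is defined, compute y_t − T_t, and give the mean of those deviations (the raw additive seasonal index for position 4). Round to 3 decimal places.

8.917

Season position 4 occurs at t = 4, 8, 12 (where T_t is defined).
t=4: T_4 = 121.00000; y_4 − T_4 = 130 − 121.00000 = 9.00000
t=8: T_8 = 115.00000; y_8 − T_8 = 124 − 115.00000 = 9.00000
t=12: T_12 = 109.25000; y_12 − T_12 = 118 − 109.25000 = 8.75000
Mean deviation: (9.00000 + 9.00000 + 8.75000) / 3 = 8.917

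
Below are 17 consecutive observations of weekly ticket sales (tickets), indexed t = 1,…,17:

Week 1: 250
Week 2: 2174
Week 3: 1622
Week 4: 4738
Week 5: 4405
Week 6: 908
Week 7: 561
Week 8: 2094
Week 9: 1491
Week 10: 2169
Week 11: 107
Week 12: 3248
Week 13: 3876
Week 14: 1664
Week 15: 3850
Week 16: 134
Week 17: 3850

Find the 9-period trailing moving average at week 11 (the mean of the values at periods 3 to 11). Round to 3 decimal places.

2010.556

Sum of periods 3–11: 1622 + 4738 + 4405 + 908 + 561 + 2094 + 1491 + 2169 + 107 = 18095
Divide by 9: 18095 / 9 = 2010.556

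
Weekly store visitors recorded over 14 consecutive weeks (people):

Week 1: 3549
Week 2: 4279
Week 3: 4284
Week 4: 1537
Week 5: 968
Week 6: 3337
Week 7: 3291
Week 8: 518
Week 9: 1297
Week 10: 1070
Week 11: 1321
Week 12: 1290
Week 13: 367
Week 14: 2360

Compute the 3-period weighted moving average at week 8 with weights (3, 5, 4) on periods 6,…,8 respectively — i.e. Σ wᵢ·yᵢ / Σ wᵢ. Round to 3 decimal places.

Weighted sum: 3·3337 + 5·3291 + 4·518 = 10011 + 16455 + 2072 = 28538
Weight total: 3 + 5 + 4 = 12
WMA = 28538 / 12 = 2378.167

2378.167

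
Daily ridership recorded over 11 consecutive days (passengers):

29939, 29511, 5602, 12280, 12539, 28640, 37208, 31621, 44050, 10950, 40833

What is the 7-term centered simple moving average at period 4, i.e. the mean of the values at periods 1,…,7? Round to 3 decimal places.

22245.571

Sum of periods 1–7: 29939 + 29511 + 5602 + 12280 + 12539 + 28640 + 37208 = 155719
Divide by 7: 155719 / 7 = 22245.571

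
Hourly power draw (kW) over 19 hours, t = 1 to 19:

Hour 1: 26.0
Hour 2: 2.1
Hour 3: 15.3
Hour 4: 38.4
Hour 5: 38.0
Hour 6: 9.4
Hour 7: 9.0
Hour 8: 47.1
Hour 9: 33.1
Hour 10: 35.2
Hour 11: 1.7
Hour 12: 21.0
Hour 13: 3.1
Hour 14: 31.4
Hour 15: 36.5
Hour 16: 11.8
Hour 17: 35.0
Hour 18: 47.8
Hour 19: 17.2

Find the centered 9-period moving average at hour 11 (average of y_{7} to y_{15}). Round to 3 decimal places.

24.233

Sum of periods 7–15: 9.0 + 47.1 + 33.1 + 35.2 + 1.7 + 21.0 + 3.1 + 31.4 + 36.5 = 218.1
Divide by 9: 218.1 / 9 = 24.233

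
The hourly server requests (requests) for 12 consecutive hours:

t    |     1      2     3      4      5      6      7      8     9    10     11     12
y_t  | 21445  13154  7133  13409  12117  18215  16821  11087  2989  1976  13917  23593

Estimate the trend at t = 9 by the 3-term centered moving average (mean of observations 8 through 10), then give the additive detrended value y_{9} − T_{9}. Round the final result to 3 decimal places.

Trend T_9 = (11087 + 2989 + 1976) / 3 = 16052/3 = 5350.66667
Detrended value: 2989 − 5350.66667 = -2361.667

-2361.667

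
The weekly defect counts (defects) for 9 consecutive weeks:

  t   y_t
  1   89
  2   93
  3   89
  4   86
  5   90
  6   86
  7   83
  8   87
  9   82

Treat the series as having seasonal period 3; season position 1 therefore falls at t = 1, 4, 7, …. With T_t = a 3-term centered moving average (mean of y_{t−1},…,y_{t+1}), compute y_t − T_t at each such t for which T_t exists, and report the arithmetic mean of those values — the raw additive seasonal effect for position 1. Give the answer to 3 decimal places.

-2.333

Season position 1 occurs at t = 4, 7 (where T_t is defined).
t=4: T_4 = 88.33333; y_4 − T_4 = 86 − 88.33333 = -2.33333
t=7: T_7 = 85.33333; y_7 − T_7 = 83 − 85.33333 = -2.33333
Mean deviation: (-2.33333 + -2.33333) / 2 = -2.333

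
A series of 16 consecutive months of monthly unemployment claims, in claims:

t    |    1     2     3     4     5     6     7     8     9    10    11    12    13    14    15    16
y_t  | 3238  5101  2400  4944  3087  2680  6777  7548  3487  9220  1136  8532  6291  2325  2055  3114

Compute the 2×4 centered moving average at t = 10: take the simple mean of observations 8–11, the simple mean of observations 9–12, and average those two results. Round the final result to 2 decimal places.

5470.75

Sum over 8–11: 7548 + 3487 + 9220 + 1136 = 21391
Sum over 9–12: 3487 + 9220 + 1136 + 8532 = 22375
CMA at t=10 = (21391 + 22375) / (2·4) = 43766 / 8 = 5470.75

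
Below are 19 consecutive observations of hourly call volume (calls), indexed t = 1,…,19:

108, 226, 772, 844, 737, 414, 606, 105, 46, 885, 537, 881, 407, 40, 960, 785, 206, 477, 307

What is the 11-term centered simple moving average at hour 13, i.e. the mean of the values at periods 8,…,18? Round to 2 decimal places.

484.45

Sum of periods 8–18: 105 + 46 + 885 + 537 + 881 + 407 + 40 + 960 + 785 + 206 + 477 = 5329
Divide by 11: 5329 / 11 = 484.45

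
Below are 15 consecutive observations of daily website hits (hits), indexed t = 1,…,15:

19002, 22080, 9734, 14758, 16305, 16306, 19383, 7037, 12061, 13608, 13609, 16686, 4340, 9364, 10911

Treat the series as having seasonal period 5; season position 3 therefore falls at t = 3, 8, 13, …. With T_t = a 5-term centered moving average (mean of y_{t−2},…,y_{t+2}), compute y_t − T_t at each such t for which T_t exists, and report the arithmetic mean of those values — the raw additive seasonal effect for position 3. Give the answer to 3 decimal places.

Season position 3 occurs at t = 3, 8, 13 (where T_t is defined).
t=3: T_3 = 16375.80000; y_3 − T_3 = 9734 − 16375.80000 = -6641.80000
t=8: T_8 = 13679.00000; y_8 − T_8 = 7037 − 13679.00000 = -6642.00000
t=13: T_13 = 10982.00000; y_13 − T_13 = 4340 − 10982.00000 = -6642.00000
Mean deviation: (-6641.80000 + -6642.00000 + -6642.00000) / 3 = -6641.933

-6641.933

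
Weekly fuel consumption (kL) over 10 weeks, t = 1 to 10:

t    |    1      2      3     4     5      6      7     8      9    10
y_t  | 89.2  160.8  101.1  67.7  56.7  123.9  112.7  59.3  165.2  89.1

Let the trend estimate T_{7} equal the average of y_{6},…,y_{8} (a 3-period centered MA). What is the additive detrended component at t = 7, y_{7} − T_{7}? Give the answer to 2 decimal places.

14.07

Trend T_7 = (123.9 + 112.7 + 59.3) / 3 = 295.9/3 = 98.6333
Detrended value: 112.7 − 98.6333 = 14.07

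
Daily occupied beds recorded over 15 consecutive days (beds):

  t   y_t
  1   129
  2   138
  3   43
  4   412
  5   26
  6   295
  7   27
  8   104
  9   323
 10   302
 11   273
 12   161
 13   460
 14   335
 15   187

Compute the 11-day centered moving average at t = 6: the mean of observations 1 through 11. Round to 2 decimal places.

Sum of periods 1–11: 129 + 138 + 43 + 412 + 26 + 295 + 27 + 104 + 323 + 302 + 273 = 2072
Divide by 11: 2072 / 11 = 188.36

188.36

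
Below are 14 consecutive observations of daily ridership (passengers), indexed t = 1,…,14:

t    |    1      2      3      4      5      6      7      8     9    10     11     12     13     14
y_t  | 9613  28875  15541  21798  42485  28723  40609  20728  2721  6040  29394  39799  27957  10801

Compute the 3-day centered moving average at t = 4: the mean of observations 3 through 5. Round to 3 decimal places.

Sum of periods 3–5: 15541 + 21798 + 42485 = 79824
Divide by 3: 79824 / 3 = 26608.000

26608.000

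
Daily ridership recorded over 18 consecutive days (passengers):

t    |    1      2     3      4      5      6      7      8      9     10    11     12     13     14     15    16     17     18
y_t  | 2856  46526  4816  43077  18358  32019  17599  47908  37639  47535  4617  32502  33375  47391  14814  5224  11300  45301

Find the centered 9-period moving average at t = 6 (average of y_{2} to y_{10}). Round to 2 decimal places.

Sum of periods 2–10: 46526 + 4816 + 43077 + 18358 + 32019 + 17599 + 47908 + 37639 + 47535 = 295477
Divide by 9: 295477 / 9 = 32830.78

32830.78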